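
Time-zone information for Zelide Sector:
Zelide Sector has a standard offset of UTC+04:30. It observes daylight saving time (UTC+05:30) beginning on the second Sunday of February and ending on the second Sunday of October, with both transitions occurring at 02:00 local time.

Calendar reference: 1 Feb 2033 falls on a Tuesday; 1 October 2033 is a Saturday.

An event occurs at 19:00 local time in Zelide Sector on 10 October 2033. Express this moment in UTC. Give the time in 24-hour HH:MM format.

14:30

1 February 2033 is a Tuesday, so the first Sunday is February 6 and the second is February 13.
1 October 2033 is a Saturday, so the first Sunday is October 2 and the second is October 9.
10 October 2033 is outside the daylight-saving period (13 February – 9 October), so Zelide Sector is on standard time, UTC+04:30.
19:00 local − 4h30m = 14:30 UTC.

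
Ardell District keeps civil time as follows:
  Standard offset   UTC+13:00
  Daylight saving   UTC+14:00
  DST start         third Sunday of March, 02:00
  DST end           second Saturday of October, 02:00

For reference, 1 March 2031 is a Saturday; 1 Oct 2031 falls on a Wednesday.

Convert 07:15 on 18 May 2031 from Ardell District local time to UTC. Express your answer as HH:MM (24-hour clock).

1 March 2031 is a Saturday, so the first Sunday is March 2 and the third is March 16.
1 October 2031 is a Wednesday, so the first Saturday is October 4 and the second is October 11.
Daylight saving runs 16 March – 11 October; 18 May 2031 is inside that window, so Ardell District is at UTC+14:00.
07:15 local − 14h = 17:15 UTC (rolling into the previous day, 17 May 2031).

17:15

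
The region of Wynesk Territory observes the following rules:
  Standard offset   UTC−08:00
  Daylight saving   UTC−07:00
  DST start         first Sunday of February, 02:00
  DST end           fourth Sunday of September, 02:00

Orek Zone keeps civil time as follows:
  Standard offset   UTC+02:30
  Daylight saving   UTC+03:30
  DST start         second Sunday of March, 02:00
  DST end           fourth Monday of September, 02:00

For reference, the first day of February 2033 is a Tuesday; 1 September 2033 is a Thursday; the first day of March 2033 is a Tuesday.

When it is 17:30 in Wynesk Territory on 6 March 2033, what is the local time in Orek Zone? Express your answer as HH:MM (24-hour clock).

03:00

1 February 2033 is a Tuesday, so the first Sunday is February 6.
1 September 2033 is a Thursday, so the first Sunday is September 4 and the fourth is September 25.
6 March 2033 lies within the daylight-saving period (6 February – 25 September), so Wynesk Territory is on daylight time, UTC−07:00.
17:30 Wynesk Territory + 7h = 00:30 UTC (rolling into the next day, 7 March 2033).
1 March 2033 is a Tuesday, so the first Sunday is March 6 and the second is March 13.
1 September 2033 is a Thursday, so the first Monday is September 5 and the fourth is September 26.
At the standard offset (UTC+02:30), 00:30 UTC + 2h30m = 03:00 Orek Zone standard time.
Daylight saving runs 13 March – 26 September; the standard-time date in Orek Zone, 7 March 2033, is outside that window, so Orek Zone is on standard time at UTC+02:30.
00:30 UTC + 2h30m = 03:00 Orek Zone.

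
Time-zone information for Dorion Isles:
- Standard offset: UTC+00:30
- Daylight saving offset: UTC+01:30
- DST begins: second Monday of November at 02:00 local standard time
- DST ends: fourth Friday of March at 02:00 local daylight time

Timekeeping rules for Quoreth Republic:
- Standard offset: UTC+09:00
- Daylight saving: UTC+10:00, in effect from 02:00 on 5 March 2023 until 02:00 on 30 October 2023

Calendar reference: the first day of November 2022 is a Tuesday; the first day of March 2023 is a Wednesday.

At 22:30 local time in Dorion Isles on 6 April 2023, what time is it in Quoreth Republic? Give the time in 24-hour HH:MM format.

08:00

1 November 2022 is a Tuesday, so the first Monday is November 7 and the second is November 14.
1 March 2023 is a Wednesday, so the first Friday is March 3 and the fourth is March 24.
Daylight saving runs 14 November 2022 – 24 March 2023; 6 April 2023 is outside that window, so Dorion Isles is on standard time at UTC+00:30.
22:30 Dorion Isles − 0h30m = 22:00 UTC.
At the standard offset (UTC+09:00), 22:00 UTC + 9h = 07:00 Quoreth Republic standard time (rolling into the next day, 7 April 2023).
Daylight saving runs 5 March – 30 October; the standard-time date in Quoreth Republic, 7 April 2023, is inside that window, so Quoreth Republic is at UTC+10:00.
22:00 UTC + 10h = 08:00 Quoreth Republic (rolling into the next day, 7 April 2023).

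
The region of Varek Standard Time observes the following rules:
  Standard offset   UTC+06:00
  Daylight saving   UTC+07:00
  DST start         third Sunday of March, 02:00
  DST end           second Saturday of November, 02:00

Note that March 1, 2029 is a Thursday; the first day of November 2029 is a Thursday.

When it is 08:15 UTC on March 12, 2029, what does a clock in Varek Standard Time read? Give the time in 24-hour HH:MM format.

1 March 2029 is a Thursday, so the first Sunday is March 4 and the third is March 18.
1 November 2029 is a Thursday, so the first Saturday is November 3 and the second is November 10.
At the standard offset (UTC+06:00), 08:15 UTC + 6h = 14:15 Varek Standard Time standard time.
The standard-time date in Varek Standard Time, March 12, 2029, is outside the daylight-saving period (18 March – 10 November), so Varek Standard Time is on standard time, UTC+06:00.
08:15 UTC + 6h = 14:15 local.

14:15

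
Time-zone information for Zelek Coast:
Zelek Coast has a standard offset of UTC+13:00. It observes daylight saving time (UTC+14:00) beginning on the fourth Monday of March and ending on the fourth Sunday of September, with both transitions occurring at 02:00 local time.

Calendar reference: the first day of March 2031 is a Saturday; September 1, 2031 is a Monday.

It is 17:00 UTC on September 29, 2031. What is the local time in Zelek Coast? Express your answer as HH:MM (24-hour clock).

1 March 2031 is a Saturday, so the first Monday is March 3 and the fourth is March 24.
1 September 2031 is a Monday, so the first Sunday is September 7 and the fourth is September 28.
At the standard offset (UTC+13:00), 17:00 UTC + 13h = 06:00 Zelek Coast standard time (rolling into the next day, 30 September 2031).
Daylight saving runs 24 March – 28 September; the standard-time date in Zelek Coast, September 30, 2031, is outside that window, so Zelek Coast is on standard time at UTC+13:00.
17:00 UTC + 13h = 06:00 local (rolling into the next day, 30 September 2031).

06:00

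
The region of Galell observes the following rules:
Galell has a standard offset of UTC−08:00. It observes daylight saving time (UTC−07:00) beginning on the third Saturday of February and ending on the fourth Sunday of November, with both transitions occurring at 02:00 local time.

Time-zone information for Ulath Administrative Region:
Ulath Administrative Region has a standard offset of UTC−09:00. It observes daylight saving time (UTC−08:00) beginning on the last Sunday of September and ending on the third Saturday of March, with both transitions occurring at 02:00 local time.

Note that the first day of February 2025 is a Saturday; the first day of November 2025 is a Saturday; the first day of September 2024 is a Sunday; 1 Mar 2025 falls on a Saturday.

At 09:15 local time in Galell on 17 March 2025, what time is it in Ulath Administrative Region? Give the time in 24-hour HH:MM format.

1 February 2025 is a Saturday, so the first Saturday is February 1 and the third is February 15.
1 November 2025 is a Saturday, so the first Sunday is November 2 and the fourth is November 23.
17 March 2025 falls between 15 February and 23 November, so daylight saving is in effect and Galell is at UTC−07:00.
09:15 Galell + 7h = 16:15 UTC.
1 September 2024 is a Sunday, so Sundays fall on 1, 8, 15, 22, 29; the last is September 29.
1 March 2025 is a Saturday, so the first Saturday is March 1 and the third is March 15.
At the standard offset (UTC−09:00), 16:15 UTC − 9h = 07:15 Ulath Administrative Region standard time.
Daylight saving runs 29 September 2024 – 15 March 2025; the standard-time date in Ulath Administrative Region, 17 March 2025, is outside that window, so Ulath Administrative Region is on standard time at UTC−09:00.
16:15 UTC − 9h = 07:15 Ulath Administrative Region.

07:15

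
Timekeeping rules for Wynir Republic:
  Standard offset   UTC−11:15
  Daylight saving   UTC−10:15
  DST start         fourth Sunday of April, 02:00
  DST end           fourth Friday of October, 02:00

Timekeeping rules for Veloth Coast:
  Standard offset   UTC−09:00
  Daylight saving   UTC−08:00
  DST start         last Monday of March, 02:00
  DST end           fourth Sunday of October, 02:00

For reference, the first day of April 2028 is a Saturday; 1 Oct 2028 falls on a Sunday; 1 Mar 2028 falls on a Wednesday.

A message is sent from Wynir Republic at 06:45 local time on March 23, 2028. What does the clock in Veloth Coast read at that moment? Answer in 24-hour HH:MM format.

09:00

1 April 2028 is a Saturday, so the first Sunday is April 2 and the fourth is April 23.
1 October 2028 is a Sunday, so the first Friday is October 6 and the fourth is October 27.
March 23, 2028 is outside the daylight-saving period (23 April – 27 October), so Wynir Republic is on standard time, UTC−11:15.
06:45 Wynir Republic + 11h15m = 18:00 UTC.
1 March 2028 is a Wednesday, so Mondays fall on 6, 13, 20, 27; the last is March 27.
1 October 2028 is a Sunday, so the first Sunday is October 1 and the fourth is October 22.
At the standard offset (UTC−09:00), 18:00 UTC − 9h = 09:00 Veloth Coast standard time.
The standard-time date in Veloth Coast, March 23, 2028, is outside the daylight-saving period (27 March – 22 October), so Veloth Coast is on standard time, UTC−09:00.
18:00 UTC − 9h = 09:00 Veloth Coast.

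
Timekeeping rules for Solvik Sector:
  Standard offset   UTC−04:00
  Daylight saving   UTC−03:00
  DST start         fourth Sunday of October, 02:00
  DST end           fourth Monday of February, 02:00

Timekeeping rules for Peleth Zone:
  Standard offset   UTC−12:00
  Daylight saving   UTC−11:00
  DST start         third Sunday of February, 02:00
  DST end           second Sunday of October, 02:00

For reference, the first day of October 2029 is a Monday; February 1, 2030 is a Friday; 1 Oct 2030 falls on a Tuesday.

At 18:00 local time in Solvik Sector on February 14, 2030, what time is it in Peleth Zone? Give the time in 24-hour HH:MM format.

1 October 2029 is a Monday, so the first Sunday is October 7 and the fourth is October 28.
1 February 2030 is a Friday, so the first Monday is February 4 and the fourth is February 25.
February 14, 2030 lies within the daylight-saving period (28 October 2029 – 25 February 2030), so Solvik Sector is on daylight time, UTC−03:00.
18:00 Solvik Sector + 3h = 21:00 UTC.
1 February 2030 is a Friday, so the first Sunday is February 3 and the third is February 17.
1 October 2030 is a Tuesday, so the first Sunday is October 6 and the second is October 13.
At the standard offset (UTC−12:00), 21:00 UTC − 12h = 09:00 Peleth Zone standard time.
The standard-time date in Peleth Zone, February 14, 2030, is outside the daylight-saving period (17 February – 13 October), so Peleth Zone is on standard time, UTC−12:00.
21:00 UTC − 12h = 09:00 Peleth Zone.

09:00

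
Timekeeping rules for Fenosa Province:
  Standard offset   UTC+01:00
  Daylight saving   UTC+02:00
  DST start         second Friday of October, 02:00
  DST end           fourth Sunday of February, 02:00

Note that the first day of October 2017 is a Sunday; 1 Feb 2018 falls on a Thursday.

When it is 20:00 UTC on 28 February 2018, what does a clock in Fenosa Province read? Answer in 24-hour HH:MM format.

1 October 2017 is a Sunday, so the first Friday is October 6 and the second is October 13.
1 February 2018 is a Thursday, so the first Sunday is February 4 and the fourth is February 25.
At the standard offset (UTC+01:00), 20:00 UTC + 1h = 21:00 Fenosa Province standard time.
The standard-time date in Fenosa Province, 28 February 2018, does not fall between 13 October 2017 and 25 February 2018, so daylight saving is not in effect and Fenosa Province is at UTC+01:00.
20:00 UTC + 1h = 21:00 local.

21:00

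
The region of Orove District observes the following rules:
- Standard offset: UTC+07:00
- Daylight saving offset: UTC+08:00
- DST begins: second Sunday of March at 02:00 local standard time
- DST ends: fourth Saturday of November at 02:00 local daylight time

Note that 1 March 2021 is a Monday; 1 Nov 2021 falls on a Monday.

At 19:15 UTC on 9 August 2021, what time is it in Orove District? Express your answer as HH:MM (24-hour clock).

1 March 2021 is a Monday, so the first Sunday is March 7 and the second is March 14.
1 November 2021 is a Monday, so the first Saturday is November 6 and the fourth is November 27.
At the standard offset (UTC+07:00), 19:15 UTC + 7h = 02:15 Orove District standard time (rolling into the next day, 10 August 2021).
Daylight saving runs 14 March – 27 November; the standard-time date in Orove District, 10 August 2021, is inside that window, so Orove District is at UTC+08:00.
19:15 UTC + 8h = 03:15 local (rolling into the next day, 10 August 2021).

03:15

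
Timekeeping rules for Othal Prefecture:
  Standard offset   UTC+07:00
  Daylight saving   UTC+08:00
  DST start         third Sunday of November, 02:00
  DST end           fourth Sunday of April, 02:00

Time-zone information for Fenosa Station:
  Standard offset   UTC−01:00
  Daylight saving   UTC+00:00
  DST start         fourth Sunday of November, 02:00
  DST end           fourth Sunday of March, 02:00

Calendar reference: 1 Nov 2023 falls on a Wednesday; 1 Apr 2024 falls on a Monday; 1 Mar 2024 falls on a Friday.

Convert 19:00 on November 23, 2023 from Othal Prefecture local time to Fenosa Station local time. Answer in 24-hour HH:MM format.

10:00

1 November 2023 is a Wednesday, so the first Sunday is November 5 and the third is November 19.
1 April 2024 is a Monday, so the first Sunday is April 7 and the fourth is April 28.
November 23, 2023 lies within the daylight-saving period (19 November 2023 – 28 April 2024), so Othal Prefecture is on daylight time, UTC+08:00.
19:00 Othal Prefecture − 8h = 11:00 UTC.
1 November 2023 is a Wednesday, so the first Sunday is November 5 and the fourth is November 26.
1 March 2024 is a Friday, so the first Sunday is March 3 and the fourth is March 24.
At the standard offset (UTC−01:00), 11:00 UTC − 1h = 10:00 Fenosa Station standard time.
Daylight saving runs 26 November 2023 – 24 March 2024; the standard-time date in Fenosa Station, November 23, 2023, is outside that window, so Fenosa Station is on standard time at UTC−01:00.
11:00 UTC − 1h = 10:00 Fenosa Station.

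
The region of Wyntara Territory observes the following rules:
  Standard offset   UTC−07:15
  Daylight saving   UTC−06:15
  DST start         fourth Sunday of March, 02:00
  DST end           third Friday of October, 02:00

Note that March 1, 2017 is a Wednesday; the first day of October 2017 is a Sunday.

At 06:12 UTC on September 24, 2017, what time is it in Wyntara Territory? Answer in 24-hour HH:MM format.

1 March 2017 is a Wednesday, so the first Sunday is March 5 and the fourth is March 26.
1 October 2017 is a Sunday, so the first Friday is October 6 and the third is October 20.
At the standard offset (UTC−07:15), 06:12 UTC − 7h15m = 22:57 Wyntara Territory standard time (rolling into the previous day, 23 September 2017).
Daylight saving runs 26 March – 20 October; the standard-time date in Wyntara Territory, September 23, 2017, is inside that window, so Wyntara Territory is at UTC−06:15.
06:12 UTC − 6h15m = 23:57 local (rolling into the previous day, 23 September 2017).

23:57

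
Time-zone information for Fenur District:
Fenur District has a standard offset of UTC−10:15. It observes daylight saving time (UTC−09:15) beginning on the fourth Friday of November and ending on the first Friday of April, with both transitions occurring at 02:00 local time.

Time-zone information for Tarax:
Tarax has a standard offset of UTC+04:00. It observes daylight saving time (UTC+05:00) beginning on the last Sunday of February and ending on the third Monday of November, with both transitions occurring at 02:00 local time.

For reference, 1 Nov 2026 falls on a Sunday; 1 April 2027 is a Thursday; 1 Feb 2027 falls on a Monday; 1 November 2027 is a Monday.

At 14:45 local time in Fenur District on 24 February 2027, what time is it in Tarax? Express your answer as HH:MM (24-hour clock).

04:00

1 November 2026 is a Sunday, so the first Friday is November 6 and the fourth is November 27.
1 April 2027 is a Thursday, so the first Friday is April 2.
Daylight saving runs 27 November 2026 – 2 April 2027; 24 February 2027 is inside that window, so Fenur District is at UTC−09:15.
14:45 Fenur District + 9h15m = 00:00 UTC (rolling into the next day, 25 February 2027).
1 February 2027 is a Monday, so Sundays fall on 7, 14, 21, 28; the last is February 28.
1 November 2027 is a Monday, so the first Monday is November 1 and the third is November 15.
At the standard offset (UTC+04:00), 00:00 UTC + 4h = 04:00 Tarax standard time.
The standard-time date in Tarax, 25 February 2027, is outside the daylight-saving period (28 February – 15 November), so Tarax is on standard time, UTC+04:00.
00:00 UTC + 4h = 04:00 Tarax.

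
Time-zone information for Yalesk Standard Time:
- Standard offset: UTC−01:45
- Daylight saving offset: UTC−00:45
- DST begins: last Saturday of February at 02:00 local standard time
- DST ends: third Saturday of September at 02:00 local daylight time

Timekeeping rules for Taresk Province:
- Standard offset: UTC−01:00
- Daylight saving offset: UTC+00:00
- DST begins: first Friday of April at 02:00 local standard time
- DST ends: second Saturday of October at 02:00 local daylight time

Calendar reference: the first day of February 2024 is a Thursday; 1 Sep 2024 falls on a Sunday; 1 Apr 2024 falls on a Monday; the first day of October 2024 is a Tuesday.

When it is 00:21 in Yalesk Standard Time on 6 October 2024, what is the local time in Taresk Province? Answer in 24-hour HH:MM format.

02:06

1 February 2024 is a Thursday, so Saturdays fall on 3, 10, 17, 24; the last is February 24.
1 September 2024 is a Sunday, so the first Saturday is September 7 and the third is September 21.
Daylight saving runs 24 February – 21 September; 6 October 2024 is outside that window, so Yalesk Standard Time is on standard time at UTC−01:45.
00:21 Yalesk Standard Time + 1h45m = 02:06 UTC.
1 April 2024 is a Monday, so the first Friday is April 5.
1 October 2024 is a Tuesday, so the first Saturday is October 5 and the second is October 12.
At the standard offset (UTC−01:00), 02:06 UTC − 1h = 01:06 Taresk Province standard time.
The standard-time date in Taresk Province, 6 October 2024, lies within the daylight-saving period (5 April – 12 October), so Taresk Province is on daylight time, UTC+00:00.
02:06 UTC + 0h = 02:06 Taresk Province.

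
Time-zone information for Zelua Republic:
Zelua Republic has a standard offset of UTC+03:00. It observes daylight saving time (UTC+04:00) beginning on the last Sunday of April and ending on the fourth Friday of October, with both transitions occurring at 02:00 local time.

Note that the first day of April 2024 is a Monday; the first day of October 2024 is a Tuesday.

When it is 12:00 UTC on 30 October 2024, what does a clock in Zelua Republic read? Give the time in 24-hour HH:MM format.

1 April 2024 is a Monday, so Sundays fall on 7, 14, 21, 28; the last is April 28.
1 October 2024 is a Tuesday, so the first Friday is October 4 and the fourth is October 25.
At the standard offset (UTC+03:00), 12:00 UTC + 3h = 15:00 Zelua Republic standard time.
The standard-time date in Zelua Republic, 30 October 2024, does not fall between 28 April and 25 October, so daylight saving is not in effect and Zelua Republic is at UTC+03:00.
12:00 UTC + 3h = 15:00 local.

15:00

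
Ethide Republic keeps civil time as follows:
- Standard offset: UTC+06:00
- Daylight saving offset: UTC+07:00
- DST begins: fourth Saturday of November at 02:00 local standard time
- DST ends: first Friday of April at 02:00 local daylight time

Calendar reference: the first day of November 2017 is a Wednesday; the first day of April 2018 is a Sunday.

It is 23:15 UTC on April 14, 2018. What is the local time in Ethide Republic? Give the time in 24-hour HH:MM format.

1 November 2017 is a Wednesday, so the first Saturday is November 4 and the fourth is November 25.
1 April 2018 is a Sunday, so the first Friday is April 6.
At the standard offset (UTC+06:00), 23:15 UTC + 6h = 05:15 Ethide Republic standard time (rolling into the next day, 15 April 2018).
The standard-time date in Ethide Republic, April 15, 2018, is outside the daylight-saving period (25 November 2017 – 6 April 2018), so Ethide Republic is on standard time, UTC+06:00.
23:15 UTC + 6h = 05:15 local (rolling into the next day, 15 April 2018).

05:15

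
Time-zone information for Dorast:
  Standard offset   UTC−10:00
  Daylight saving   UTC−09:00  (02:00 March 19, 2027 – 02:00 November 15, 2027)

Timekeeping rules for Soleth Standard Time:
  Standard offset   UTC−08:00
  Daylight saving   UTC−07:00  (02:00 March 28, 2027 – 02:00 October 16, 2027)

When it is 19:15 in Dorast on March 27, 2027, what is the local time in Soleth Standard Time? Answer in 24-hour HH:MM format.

20:15

March 27, 2027 falls between 19 March and 15 November, so daylight saving is in effect and Dorast is at UTC−09:00.
19:15 Dorast + 9h = 04:15 UTC (rolling into the next day, 28 March 2027).
At the standard offset (UTC−08:00), 04:15 UTC − 8h = 20:15 Soleth Standard Time standard time (rolling into the previous day, 27 March 2027).
The standard-time date in Soleth Standard Time, March 27, 2027, does not fall between 28 March and 16 October, so daylight saving is not in effect and Soleth Standard Time is at UTC−08:00.
04:15 UTC − 8h = 20:15 Soleth Standard Time (rolling into the previous day, 27 March 2027).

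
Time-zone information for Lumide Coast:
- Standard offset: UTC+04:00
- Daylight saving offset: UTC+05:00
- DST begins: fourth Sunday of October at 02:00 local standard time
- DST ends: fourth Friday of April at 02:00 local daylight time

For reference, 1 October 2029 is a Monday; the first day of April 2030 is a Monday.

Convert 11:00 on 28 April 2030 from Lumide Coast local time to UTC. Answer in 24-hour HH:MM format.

1 October 2029 is a Monday, so the first Sunday is October 7 and the fourth is October 28.
1 April 2030 is a Monday, so the first Friday is April 5 and the fourth is April 26.
28 April 2030 is outside the daylight-saving period (28 October 2029 – 26 April 2030), so Lumide Coast is on standard time, UTC+04:00.
11:00 local − 4h = 07:00 UTC.

07:00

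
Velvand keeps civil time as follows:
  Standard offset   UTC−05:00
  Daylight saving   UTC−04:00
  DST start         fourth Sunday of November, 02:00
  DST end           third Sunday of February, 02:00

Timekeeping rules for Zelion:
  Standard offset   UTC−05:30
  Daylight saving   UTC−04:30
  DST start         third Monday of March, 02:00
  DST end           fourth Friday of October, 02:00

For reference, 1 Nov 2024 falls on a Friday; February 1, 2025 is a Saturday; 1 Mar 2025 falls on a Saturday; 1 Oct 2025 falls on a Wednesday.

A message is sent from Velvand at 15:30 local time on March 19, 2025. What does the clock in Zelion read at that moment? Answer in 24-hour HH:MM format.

16:00

1 November 2024 is a Friday, so the first Sunday is November 3 and the fourth is November 24.
1 February 2025 is a Saturday, so the first Sunday is February 2 and the third is February 16.
March 19, 2025 is outside the daylight-saving period (24 November 2024 – 16 February 2025), so Velvand is on standard time, UTC−05:00.
15:30 Velvand + 5h = 20:30 UTC.
1 March 2025 is a Saturday, so the first Monday is March 3 and the third is March 17.
1 October 2025 is a Wednesday, so the first Friday is October 3 and the fourth is October 24.
At the standard offset (UTC−05:30), 20:30 UTC − 5h30m = 15:00 Zelion standard time.
The standard-time date in Zelion, March 19, 2025, falls between 17 March and 24 October, so daylight saving is in effect and Zelion is at UTC−04:30.
20:30 UTC − 4h30m = 16:00 Zelion.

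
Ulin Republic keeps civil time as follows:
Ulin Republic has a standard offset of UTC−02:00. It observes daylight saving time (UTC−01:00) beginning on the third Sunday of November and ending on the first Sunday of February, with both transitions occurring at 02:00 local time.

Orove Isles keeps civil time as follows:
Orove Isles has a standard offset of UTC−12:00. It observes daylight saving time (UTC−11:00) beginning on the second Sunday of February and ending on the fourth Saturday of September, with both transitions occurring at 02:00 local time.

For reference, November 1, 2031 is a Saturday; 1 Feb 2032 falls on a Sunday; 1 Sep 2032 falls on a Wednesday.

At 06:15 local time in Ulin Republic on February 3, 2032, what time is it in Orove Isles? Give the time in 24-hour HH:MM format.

1 November 2031 is a Saturday, so the first Sunday is November 2 and the third is November 16.
1 February 2032 is a Sunday, so the first Sunday is February 1.
February 3, 2032 does not fall between 16 November 2031 and 1 February 2032, so daylight saving is not in effect and Ulin Republic is at UTC−02:00.
06:15 Ulin Republic + 2h = 08:15 UTC.
1 February 2032 is a Sunday, so the first Sunday is February 1 and the second is February 8.
1 September 2032 is a Wednesday, so the first Saturday is September 4 and the fourth is September 25.
At the standard offset (UTC−12:00), 08:15 UTC − 12h = 20:15 Orove Isles standard time (rolling into the previous day, 2 February 2032).
Daylight saving runs 8 February – 25 September; the standard-time date in Orove Isles, February 2, 2032, is outside that window, so Orove Isles is on standard time at UTC−12:00.
08:15 UTC − 12h = 20:15 Orove Isles (rolling into the previous day, 2 February 2032).

20:15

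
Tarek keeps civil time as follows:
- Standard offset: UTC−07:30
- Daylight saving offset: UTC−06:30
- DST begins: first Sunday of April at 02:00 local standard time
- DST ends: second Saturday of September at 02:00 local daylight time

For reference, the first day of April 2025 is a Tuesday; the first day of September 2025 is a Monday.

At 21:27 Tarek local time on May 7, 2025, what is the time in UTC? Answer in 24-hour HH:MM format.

1 April 2025 is a Tuesday, so the first Sunday is April 6.
1 September 2025 is a Monday, so the first Saturday is September 6 and the second is September 13.
May 7, 2025 lies within the daylight-saving period (6 April – 13 September), so Tarek is on daylight time, UTC−06:30.
21:27 local + 6h30m = 03:57 UTC (rolling into the next day, 8 May 2025).

03:57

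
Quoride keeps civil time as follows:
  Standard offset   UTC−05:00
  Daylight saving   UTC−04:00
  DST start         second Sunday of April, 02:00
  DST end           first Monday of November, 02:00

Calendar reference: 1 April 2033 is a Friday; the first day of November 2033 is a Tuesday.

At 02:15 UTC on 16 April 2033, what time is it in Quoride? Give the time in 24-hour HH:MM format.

22:15

1 April 2033 is a Friday, so the first Sunday is April 3 and the second is April 10.
1 November 2033 is a Tuesday, so the first Monday is November 7.
At the standard offset (UTC−05:00), 02:15 UTC − 5h = 21:15 Quoride standard time (rolling into the previous day, 15 April 2033).
The standard-time date in Quoride, 15 April 2033, falls between 10 April and 7 November, so daylight saving is in effect and Quoride is at UTC−04:00.
02:15 UTC − 4h = 22:15 local (rolling into the previous day, 15 April 2033).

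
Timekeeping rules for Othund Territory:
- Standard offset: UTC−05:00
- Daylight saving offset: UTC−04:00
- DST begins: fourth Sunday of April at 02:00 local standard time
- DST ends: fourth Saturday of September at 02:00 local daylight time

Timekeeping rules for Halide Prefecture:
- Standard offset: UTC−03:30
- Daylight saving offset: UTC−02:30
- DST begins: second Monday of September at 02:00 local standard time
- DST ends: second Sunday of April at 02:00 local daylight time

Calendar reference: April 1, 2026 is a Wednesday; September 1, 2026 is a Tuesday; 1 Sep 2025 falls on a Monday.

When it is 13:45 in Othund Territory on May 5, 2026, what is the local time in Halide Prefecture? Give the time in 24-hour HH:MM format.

1 April 2026 is a Wednesday, so the first Sunday is April 5 and the fourth is April 26.
1 September 2026 is a Tuesday, so the first Saturday is September 5 and the fourth is September 26.
May 5, 2026 falls between 26 April and 26 September, so daylight saving is in effect and Othund Territory is at UTC−04:00.
13:45 Othund Territory + 4h = 17:45 UTC.
1 September 2025 is a Monday, so the first Monday is September 1 and the second is September 8.
1 April 2026 is a Wednesday, so the first Sunday is April 5 and the second is April 12.
At the standard offset (UTC−03:30), 17:45 UTC − 3h30m = 14:15 Halide Prefecture standard time.
Daylight saving runs 8 September 2025 – 12 April 2026; the standard-time date in Halide Prefecture, May 5, 2026, is outside that window, so Halide Prefecture is on standard time at UTC−03:30.
17:45 UTC − 3h30m = 14:15 Halide Prefecture.

14:15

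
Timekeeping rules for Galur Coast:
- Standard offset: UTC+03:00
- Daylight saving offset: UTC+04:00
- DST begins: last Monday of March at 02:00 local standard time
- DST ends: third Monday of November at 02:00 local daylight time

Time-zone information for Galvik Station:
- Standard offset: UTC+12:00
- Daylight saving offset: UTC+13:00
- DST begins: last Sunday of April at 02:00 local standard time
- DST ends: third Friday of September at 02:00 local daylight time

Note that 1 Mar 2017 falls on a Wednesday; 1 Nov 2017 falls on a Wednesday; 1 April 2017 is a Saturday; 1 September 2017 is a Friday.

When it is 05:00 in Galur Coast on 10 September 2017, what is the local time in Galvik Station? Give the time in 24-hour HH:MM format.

14:00

1 March 2017 is a Wednesday, so Mondays fall on 6, 13, 20, 27; the last is March 27.
1 November 2017 is a Wednesday, so the first Monday is November 6 and the third is November 20.
Daylight saving runs 27 March – 20 November; 10 September 2017 is inside that window, so Galur Coast is at UTC+04:00.
05:00 Galur Coast − 4h = 01:00 UTC.
1 April 2017 is a Saturday, so Sundays fall on 2, 9, 16, 23, 30; the last is April 30.
1 September 2017 is a Friday, so the first Friday is September 1 and the third is September 15.
At the standard offset (UTC+12:00), 01:00 UTC + 12h = 13:00 Galvik Station standard time.
Daylight saving runs 30 April – 15 September; the standard-time date in Galvik Station, 10 September 2017, is inside that window, so Galvik Station is at UTC+13:00.
01:00 UTC + 13h = 14:00 Galvik Station.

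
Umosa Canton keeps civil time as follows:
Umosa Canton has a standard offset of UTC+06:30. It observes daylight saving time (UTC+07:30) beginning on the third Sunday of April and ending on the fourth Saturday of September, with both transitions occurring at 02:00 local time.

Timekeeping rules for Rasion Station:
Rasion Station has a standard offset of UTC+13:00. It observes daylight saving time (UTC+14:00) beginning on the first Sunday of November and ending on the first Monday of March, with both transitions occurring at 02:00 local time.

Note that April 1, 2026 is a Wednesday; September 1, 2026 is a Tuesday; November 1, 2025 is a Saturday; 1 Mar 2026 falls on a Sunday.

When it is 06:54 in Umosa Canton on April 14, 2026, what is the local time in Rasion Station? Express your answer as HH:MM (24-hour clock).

13:24

1 April 2026 is a Wednesday, so the first Sunday is April 5 and the third is April 19.
1 September 2026 is a Tuesday, so the first Saturday is September 5 and the fourth is September 26.
Daylight saving runs 19 April – 26 September; April 14, 2026 is outside that window, so Umosa Canton is on standard time at UTC+06:30.
06:54 Umosa Canton − 6h30m = 00:24 UTC.
1 November 2025 is a Saturday, so the first Sunday is November 2.
1 March 2026 is a Sunday, so the first Monday is March 2.
At the standard offset (UTC+13:00), 00:24 UTC + 13h = 13:24 Rasion Station standard time.
The standard-time date in Rasion Station, April 14, 2026, is outside the daylight-saving period (2 November 2025 – 2 March 2026), so Rasion Station is on standard time, UTC+13:00.
00:24 UTC + 13h = 13:24 Rasion Station.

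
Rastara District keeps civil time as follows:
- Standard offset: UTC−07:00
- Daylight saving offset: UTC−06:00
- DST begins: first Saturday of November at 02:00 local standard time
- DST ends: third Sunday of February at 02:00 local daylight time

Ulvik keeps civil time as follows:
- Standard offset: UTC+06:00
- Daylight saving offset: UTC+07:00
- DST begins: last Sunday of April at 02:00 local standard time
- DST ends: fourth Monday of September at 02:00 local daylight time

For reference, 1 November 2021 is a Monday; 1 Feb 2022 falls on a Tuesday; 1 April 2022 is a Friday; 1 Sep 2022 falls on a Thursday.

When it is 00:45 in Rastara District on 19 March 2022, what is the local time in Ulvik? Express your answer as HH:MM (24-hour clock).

1 November 2021 is a Monday, so the first Saturday is November 6.
1 February 2022 is a Tuesday, so the first Sunday is February 6 and the third is February 20.
19 March 2022 does not fall between 6 November 2021 and 20 February 2022, so daylight saving is not in effect and Rastara District is at UTC−07:00.
00:45 Rastara District + 7h = 07:45 UTC.
1 April 2022 is a Friday, so Sundays fall on 3, 10, 17, 24; the last is April 24.
1 September 2022 is a Thursday, so the first Monday is September 5 and the fourth is September 26.
At the standard offset (UTC+06:00), 07:45 UTC + 6h = 13:45 Ulvik standard time.
The standard-time date in Ulvik, 19 March 2022, does not fall between 24 April and 26 September, so daylight saving is not in effect and Ulvik is at UTC+06:00.
07:45 UTC + 6h = 13:45 Ulvik.

13:45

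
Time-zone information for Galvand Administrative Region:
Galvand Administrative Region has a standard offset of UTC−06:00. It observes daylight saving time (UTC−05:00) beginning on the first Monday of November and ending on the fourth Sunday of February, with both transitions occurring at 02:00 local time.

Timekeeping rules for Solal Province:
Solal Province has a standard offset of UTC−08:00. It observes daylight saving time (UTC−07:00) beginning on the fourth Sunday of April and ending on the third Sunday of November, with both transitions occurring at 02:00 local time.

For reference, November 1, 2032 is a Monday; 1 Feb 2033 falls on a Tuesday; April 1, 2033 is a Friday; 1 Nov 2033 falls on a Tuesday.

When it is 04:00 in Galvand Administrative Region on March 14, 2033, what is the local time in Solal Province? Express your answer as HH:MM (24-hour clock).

02:00

1 November 2032 is a Monday, so the first Monday is November 1.
1 February 2033 is a Tuesday, so the first Sunday is February 6 and the fourth is February 27.
March 14, 2033 is outside the daylight-saving period (1 November 2032 – 27 February 2033), so Galvand Administrative Region is on standard time, UTC−06:00.
04:00 Galvand Administrative Region + 6h = 10:00 UTC.
1 April 2033 is a Friday, so the first Sunday is April 3 and the fourth is April 24.
1 November 2033 is a Tuesday, so the first Sunday is November 6 and the third is November 20.
At the standard offset (UTC−08:00), 10:00 UTC − 8h = 02:00 Solal Province standard time.
The standard-time date in Solal Province, March 14, 2033, does not fall between 24 April and 20 November, so daylight saving is not in effect and Solal Province is at UTC−08:00.
10:00 UTC − 8h = 02:00 Solal Province.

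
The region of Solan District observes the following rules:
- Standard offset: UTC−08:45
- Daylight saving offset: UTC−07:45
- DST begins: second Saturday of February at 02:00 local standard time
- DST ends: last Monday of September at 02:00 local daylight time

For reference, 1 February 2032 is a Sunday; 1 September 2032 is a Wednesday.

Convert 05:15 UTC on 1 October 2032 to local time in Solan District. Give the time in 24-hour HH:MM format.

20:30

1 February 2032 is a Sunday, so the first Saturday is February 7 and the second is February 14.
1 September 2032 is a Wednesday, so Mondays fall on 6, 13, 20, 27; the last is September 27.
At the standard offset (UTC−08:45), 05:15 UTC − 8h45m = 20:30 Solan District standard time (rolling into the previous day, 30 September 2032).
The standard-time date in Solan District, 30 September 2032, is outside the daylight-saving period (14 February – 27 September), so Solan District is on standard time, UTC−08:45.
05:15 UTC − 8h45m = 20:30 local (rolling into the previous day, 30 September 2032).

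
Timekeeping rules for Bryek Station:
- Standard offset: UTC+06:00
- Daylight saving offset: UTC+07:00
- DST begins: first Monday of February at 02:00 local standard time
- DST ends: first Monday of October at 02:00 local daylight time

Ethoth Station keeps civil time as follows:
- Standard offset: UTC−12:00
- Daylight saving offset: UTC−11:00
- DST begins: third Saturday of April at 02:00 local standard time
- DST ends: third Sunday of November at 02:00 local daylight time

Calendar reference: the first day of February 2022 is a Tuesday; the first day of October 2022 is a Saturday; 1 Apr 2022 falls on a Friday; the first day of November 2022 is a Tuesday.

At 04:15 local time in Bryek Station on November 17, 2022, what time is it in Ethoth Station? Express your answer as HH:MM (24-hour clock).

11:15

1 February 2022 is a Tuesday, so the first Monday is February 7.
1 October 2022 is a Saturday, so the first Monday is October 3.
Daylight saving runs 7 February – 3 October; November 17, 2022 is outside that window, so Bryek Station is on standard time at UTC+06:00.
04:15 Bryek Station − 6h = 22:15 UTC (rolling into the previous day, 16 November 2022).
1 April 2022 is a Friday, so the first Saturday is April 2 and the third is April 16.
1 November 2022 is a Tuesday, so the first Sunday is November 6 and the third is November 20.
At the standard offset (UTC−12:00), 22:15 UTC − 12h = 10:15 Ethoth Station standard time.
The standard-time date in Ethoth Station, November 16, 2022, lies within the daylight-saving period (16 April – 20 November), so Ethoth Station is on daylight time, UTC−11:00.
22:15 UTC − 11h = 11:15 Ethoth Station.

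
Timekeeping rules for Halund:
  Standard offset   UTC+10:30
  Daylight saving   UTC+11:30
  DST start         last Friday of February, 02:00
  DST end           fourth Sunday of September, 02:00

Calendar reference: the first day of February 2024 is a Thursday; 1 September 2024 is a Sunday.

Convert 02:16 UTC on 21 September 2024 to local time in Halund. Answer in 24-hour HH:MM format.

1 February 2024 is a Thursday, so Fridays fall on 2, 9, 16, 23; the last is February 23.
1 September 2024 is a Sunday, so the first Sunday is September 1 and the fourth is September 22.
At the standard offset (UTC+10:30), 02:16 UTC + 10h30m = 12:46 Halund standard time.
The standard-time date in Halund, 21 September 2024, lies within the daylight-saving period (23 February – 22 September), so Halund is on daylight time, UTC+11:30.
02:16 UTC + 11h30m = 13:46 local.

13:46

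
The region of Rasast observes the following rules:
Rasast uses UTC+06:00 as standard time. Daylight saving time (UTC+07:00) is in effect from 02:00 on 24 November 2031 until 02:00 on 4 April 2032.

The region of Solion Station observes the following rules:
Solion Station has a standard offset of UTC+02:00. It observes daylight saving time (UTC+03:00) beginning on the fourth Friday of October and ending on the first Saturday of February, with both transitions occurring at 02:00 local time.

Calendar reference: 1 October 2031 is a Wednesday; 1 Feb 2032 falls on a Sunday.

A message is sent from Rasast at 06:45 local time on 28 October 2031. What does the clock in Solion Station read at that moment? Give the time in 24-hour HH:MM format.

03:45

28 October 2031 is outside the daylight-saving period (24 November 2031 – 4 April 2032), so Rasast is on standard time, UTC+06:00.
06:45 Rasast − 6h = 00:45 UTC.
1 October 2031 is a Wednesday, so the first Friday is October 3 and the fourth is October 24.
1 February 2032 is a Sunday, so the first Saturday is February 7.
At the standard offset (UTC+02:00), 00:45 UTC + 2h = 02:45 Solion Station standard time.
The standard-time date in Solion Station, 28 October 2031, lies within the daylight-saving period (24 October 2031 – 7 February 2032), so Solion Station is on daylight time, UTC+03:00.
00:45 UTC + 3h = 03:45 Solion Station.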